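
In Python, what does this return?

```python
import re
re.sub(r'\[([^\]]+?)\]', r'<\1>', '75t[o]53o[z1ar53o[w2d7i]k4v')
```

`\1` in the replacement pulls in group 1's text for each match.

'75t<o>53o<z1ar53o[w2d7i>k4v'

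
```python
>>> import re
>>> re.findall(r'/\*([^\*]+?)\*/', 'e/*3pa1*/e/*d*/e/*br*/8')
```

`findall` collects group 1 from each match (3 total).

['3pa1', 'd', 'br']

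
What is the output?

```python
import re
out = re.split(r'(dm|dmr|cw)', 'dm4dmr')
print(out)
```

['', 'dm', '4', 'dm', 'r']

Branches in `(...|...)` are attempted left-to-right; the first branch that allows the whole pattern to succeed is taken.
Matches to split on: at [0:2] → 'dm'; at [3:5] → 'dm'.
With a capturing group present, the delimiter's captured portion is kept in the result list.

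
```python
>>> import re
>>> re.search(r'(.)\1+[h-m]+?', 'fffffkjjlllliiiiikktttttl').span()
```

(0, 6)

The backreference `\1` re-matches whatever the first group consumed, character for character.
The match spans [0:6] → 'fffffk'.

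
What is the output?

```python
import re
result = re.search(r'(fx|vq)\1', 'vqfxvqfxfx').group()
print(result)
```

`\1` is not a pattern — it's the concrete string captured by group 1, re-applied verbatim.
Unlike `match`, `search` isn't anchored — it looks for the pattern anywhere in the string.
The match spans [6:10] → 'fxfx'.
Captured: group 1 = 'fx'.

fxfx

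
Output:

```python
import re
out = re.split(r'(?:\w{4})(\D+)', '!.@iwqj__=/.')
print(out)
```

['!.@', '__=/.', '']

This matches exactly 4 of a word character (non-capturing group); then one or more of a non-digit (captured).
Matches to split on: at [3:12] → 'iwqj__=/.'.
Because the pattern has a capturing group, `split` also inserts each captured text between the pieces.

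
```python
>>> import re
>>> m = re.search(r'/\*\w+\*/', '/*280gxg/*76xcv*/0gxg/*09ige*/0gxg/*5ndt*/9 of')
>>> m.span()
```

(8, 17)

`re.search` tries every starting position until one works.
The match spans [8:17] → '/*76xcv*/'.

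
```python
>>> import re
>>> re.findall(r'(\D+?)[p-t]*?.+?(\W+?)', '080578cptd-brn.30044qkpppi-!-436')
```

[('c', '-'), ('b', '.'), ('q', '-')]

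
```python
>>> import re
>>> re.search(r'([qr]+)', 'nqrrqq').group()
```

'qrrqq'

The pattern matches one or more of one of [qr] (captured).
The match spans [1:6] → 'qrrqq'.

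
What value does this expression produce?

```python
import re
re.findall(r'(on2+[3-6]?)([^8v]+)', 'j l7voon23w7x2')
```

[('on23', 'w7x2')]

2 groups means the one result is a tuple of 2 captured strings — 1 here.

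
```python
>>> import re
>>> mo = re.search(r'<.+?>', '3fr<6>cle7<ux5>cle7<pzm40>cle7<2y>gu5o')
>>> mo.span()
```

Because the quantifier is non-greedy, it stops expanding at the earliest point where the rest of the pattern can succeed.
The match spans [3:6] → '<6>'.

(3, 6)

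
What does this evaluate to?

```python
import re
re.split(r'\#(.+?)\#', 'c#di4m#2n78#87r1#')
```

['c', 'di4m', '2n78', '87r1', '']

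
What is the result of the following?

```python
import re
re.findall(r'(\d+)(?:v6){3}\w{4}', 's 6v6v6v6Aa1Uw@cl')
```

This matches one or more of a digit (captured); then the literal 'v6' repeated 3 times, then exactly 4 of a word character.
Walking the string: at [2:13] match '6v6v6v6Aa1U', group 1 = '6'.
With a single group, `findall` returns only what that group captured — 1 item.

['6']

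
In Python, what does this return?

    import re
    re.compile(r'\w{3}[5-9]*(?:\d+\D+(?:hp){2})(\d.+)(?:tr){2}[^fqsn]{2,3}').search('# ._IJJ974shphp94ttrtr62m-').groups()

('94t',)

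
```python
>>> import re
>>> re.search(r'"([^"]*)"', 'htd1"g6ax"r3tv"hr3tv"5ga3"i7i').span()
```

(4, 10)

Unlike `match`, `search` isn't anchored — it looks for the pattern anywhere in the string.
The match spans [4:10] → '"g6ax"'.
Captured: group 1 = 'g6ax'.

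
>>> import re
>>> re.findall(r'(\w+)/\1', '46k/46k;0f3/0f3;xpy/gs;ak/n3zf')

`\1` is not a pattern — it's the concrete string captured by group 1, re-applied verbatim.
Scanning left to right: at [0:7] match '46k/46k', group 1 = '46k'; at [8:15] match '0f3/0f3', group 1 = '0f3'.
Because there's exactly one group, `findall` drops the full match and keeps group 1 from each hit.

['46k', '0f3']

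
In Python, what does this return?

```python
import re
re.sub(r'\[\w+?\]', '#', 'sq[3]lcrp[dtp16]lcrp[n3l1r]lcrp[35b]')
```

Matches: at [2:5] → '[3]'; at [9:16] → '[dtp16]'; at [20:27] → '[n3l1r]'; at [31:36] → '[35b]'.
`sub` substitutes '#' at each match site.

'sq#lcrp#lcrp#lcrp#'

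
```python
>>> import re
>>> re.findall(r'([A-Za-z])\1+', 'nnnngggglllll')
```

`\1` is not a pattern — it's the concrete string captured by group 1, re-applied verbatim.
Because there's exactly one group, `findall` drops the full match and keeps group 1 from each hit.

['n', 'g', 'l']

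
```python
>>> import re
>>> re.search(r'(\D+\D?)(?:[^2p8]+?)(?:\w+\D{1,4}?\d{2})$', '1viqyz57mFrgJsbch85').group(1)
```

'viqyz'

The match spans [1:19] → 'viqyz57mFrgJsbch85'.
Captured: group 1 = 'viqyz'.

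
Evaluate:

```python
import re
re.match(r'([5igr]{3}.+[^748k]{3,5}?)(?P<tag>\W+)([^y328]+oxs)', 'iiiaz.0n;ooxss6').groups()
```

('iiiaz.0n', ';', 'ooxs')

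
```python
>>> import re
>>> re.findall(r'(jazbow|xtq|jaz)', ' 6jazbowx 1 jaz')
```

['jazbow', 'jaz']

Alternation isn't longest-match — the leftmost alternative that fits at this position is chosen.
One capturing group, so `findall` returns just the captured substring from each match — 2 in all.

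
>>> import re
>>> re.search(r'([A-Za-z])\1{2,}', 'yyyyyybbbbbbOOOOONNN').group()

After group 1 captures some text, `\1` only succeeds where that same text appears again.
`search` walks the string left to right and returns the first match it finds.
The match spans [0:6] → 'yyyyyy'.
Captured: group 1 = 'y'.

'yyyyyy'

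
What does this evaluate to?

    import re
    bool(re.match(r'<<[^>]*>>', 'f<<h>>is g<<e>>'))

False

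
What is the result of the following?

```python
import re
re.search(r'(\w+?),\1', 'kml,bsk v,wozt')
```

None

`\1` has to match the exact text group 1 already captured.
Here nothing in the string fits, so the call returns None.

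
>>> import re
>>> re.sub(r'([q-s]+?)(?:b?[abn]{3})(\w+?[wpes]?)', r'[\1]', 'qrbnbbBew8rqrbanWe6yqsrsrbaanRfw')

'[qr]w8[rqr]6y[qsrsr]fw'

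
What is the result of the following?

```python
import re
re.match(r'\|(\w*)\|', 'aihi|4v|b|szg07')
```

None

With `match`, the pattern is implicitly anchored at the beginning.
Here the pattern fails at index 0, so the call returns None.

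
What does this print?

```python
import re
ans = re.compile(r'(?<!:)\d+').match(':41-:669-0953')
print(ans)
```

None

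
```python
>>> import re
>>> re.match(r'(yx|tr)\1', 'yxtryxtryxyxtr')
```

None

With `match`, the pattern is implicitly anchored at the beginning.
Here the pattern fails at index 0, so the call returns None.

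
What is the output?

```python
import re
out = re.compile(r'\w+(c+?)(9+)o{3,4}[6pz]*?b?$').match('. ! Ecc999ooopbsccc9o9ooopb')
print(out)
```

`match` is anchored at position 0; if the pattern doesn't fit there, it returns None.
Here the string doesn't start with a match, so the call returns None.

None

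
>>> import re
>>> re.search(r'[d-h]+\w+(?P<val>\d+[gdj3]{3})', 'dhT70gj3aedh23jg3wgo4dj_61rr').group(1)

'3jg3'

The pattern matches one or more of a character in [d-h], then one or more of a word character; then one or more of a digit, then exactly 3 of one of [gdj3] (captured as 'val').
`re.search` tries every starting position until one works.
The match spans [0:17] → 'dhT70gj3aedh23jg3'.
Captured: group 1 = '3jg3'.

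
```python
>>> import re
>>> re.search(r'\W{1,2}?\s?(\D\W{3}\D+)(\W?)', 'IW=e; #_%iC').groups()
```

('e; #_%iC', '')

Pattern: 1 to 2 of a non-word character (lazy), then optionally whitespace; then a non-digit, then exactly 3 of a non-word character, then one or more of a non-digit (captured); then optionally a non-word character (captured).
`re.search` tries every starting position until one works.
The match spans [2:11] → '=e; #_%iC'.
Captured: group 1 = 'e; #_%iC', group 2 = ''.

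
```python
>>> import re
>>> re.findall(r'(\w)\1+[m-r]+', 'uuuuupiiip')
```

['u', 'i']

`\1` has to match the exact text group 1 already captured.
Matches: at [0:6] match 'uuuuup', group 1 = 'u'; at [6:10] match 'iiip', group 1 = 'i'.
With a single group, `findall` returns only what that group captured — 2 items.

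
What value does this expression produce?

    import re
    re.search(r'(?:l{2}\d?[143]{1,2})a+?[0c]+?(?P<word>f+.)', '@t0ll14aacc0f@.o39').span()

(3, 14)

Pattern: exactly 2 of a literal 'l', then optionally a digit, then 1 to 2 of one of [143] (non-capturing group); then one or more of a literal 'a' (lazy), then one or more of one of [0c] (lazy); then one or more of the literal 'f', then any character (captured as 'word').
Unlike `match`, `search` isn't anchored — it looks for the pattern anywhere in the string.
The match spans [3:14] → 'll14aacc0f@'.
Captured: group 1 = 'f@'.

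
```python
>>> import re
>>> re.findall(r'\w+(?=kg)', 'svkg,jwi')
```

['sv']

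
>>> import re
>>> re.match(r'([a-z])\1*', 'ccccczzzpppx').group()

The backreference `\1` re-matches whatever the first group consumed, character for character.
With `match`, the pattern is implicitly anchored at the beginning.
The match spans [0:5] → 'ccccc'.
Captured: group 1 = 'c'.

'ccccc'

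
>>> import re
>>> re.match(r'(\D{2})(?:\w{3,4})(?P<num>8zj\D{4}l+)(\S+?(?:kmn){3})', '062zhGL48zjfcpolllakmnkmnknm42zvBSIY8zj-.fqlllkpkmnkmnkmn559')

Pattern: exactly 2 of a non-digit (captured); then 3 to 4 of a word character (non-capturing group); then the literal '8zj', then exactly 4 of a non-digit, then one or more of the literal 'l' (captured as 'num'); then one or more of a non-whitespace character (lazy), then the literal 'kmn' repeated 3 times (captured).
`re.match` only tries the pattern at the start of the string.
Here the string doesn't start with a match, so the call returns None.

None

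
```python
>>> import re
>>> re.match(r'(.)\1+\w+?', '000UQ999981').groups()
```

After group 1 captures some text, `\1` only succeeds where that same text appears again.
`re.match` only tries the pattern at the start of the string.
The match spans [0:4] → '000U'.
Captured: group 1 = '0'.

('0',)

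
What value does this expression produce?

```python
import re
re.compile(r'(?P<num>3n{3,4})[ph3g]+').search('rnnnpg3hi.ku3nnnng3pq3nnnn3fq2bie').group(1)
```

'3nnnn'

The pattern matches a literal '3', then 3 to 4 of the literal 'n' (captured as 'num'); then one or more of one of [ph3g].
`re.search` scans for the first position where the pattern succeeds.
The match spans [12:20] → '3nnnng3p'.
Captured: group 1 = '3nnnn'.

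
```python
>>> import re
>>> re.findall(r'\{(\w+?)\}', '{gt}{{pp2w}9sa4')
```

['gt', 'pp2w']

Matches: at [0:4] match '{gt}', group 1 = 'gt'; at [5:11] match '{pp2w}', group 1 = 'pp2w'.
`findall` collects group 1 from each match (2 total).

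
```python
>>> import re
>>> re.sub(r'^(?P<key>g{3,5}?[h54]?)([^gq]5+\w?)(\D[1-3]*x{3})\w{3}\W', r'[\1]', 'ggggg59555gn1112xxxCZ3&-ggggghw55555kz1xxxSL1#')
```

This matches anchored at the start of the string; then 3 to 5 of the literal 'g' (lazy), then optionally one of [h54] (captured as 'key'); then any character except [gq], then one or more of the literal '5', then optionally a word character (captured); then a non-digit, then zero or more of a character in [1-3], then exactly 3 of a literal 'x' (captured); then exactly 3 of a word character, then a non-word character.
`\1` in the replacement pulls in group 1's text for each match.

'[ggggg5]-ggggghw55555kz1xxxSL1#'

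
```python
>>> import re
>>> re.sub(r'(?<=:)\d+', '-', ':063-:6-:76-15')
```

':--:--:--15'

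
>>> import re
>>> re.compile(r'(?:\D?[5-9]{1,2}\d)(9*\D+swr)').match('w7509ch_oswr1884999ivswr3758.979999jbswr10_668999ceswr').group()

'w7509ch_oswr'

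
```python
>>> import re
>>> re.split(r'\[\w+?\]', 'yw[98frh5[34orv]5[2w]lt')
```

Matches to split on: at [9:16] → '[34orv]'; at [17:21] → '[2w]'.
`split` removes every match and returns the 3 fragments in between.

['yw[98frh5', '5', 'lt']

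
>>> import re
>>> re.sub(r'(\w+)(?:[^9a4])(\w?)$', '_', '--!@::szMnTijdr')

Pattern: one or more of a word character (captured); then any character except [9a4] (non-capturing group); then optionally a word character (captured); then anchored at the end.
Matches: at [6:15] → 'szMnTijdr'.
Every occurrence is swapped for '_'.

'--!@::_'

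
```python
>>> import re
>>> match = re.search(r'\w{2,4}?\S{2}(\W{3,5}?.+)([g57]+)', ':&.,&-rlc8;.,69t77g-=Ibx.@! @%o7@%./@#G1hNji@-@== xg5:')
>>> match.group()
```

'rlc8;.,69t77g-=Ibx.@! @%o7@%./@#G1hNji@-@== xg5'

The pattern matches 2 to 4 of a word character (lazy), then exactly 2 of a non-whitespace character; then 3 to 5 of a non-word character (lazy), then one or more of any character (captured); then one or more of one of [g57] (captured).
`re.search` scans for the first position where the pattern succeeds.
The match spans [6:53] → 'rlc8;.,69t77g-=Ibx.@! @%o7@%./@#G1hNji@-@== xg5'.
Captured: group 1 = ';.,69t77g-=Ibx.@! @%o7@%./@#G1hNji@-@== xg', group 2 = '5'.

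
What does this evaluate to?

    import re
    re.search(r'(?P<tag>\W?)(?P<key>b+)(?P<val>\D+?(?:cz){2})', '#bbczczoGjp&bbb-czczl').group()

'#bbczczoGjp&bbb-czcz'

The match spans [0:20] → '#bbczczoGjp&bbb-czcz'.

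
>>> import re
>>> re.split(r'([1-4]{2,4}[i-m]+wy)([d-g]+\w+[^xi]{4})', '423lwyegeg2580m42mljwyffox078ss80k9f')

['', '423lwy', 'egeg2580m42mljwyffox078ss80k9f', '']

With a capturing group present, the delimiter's captured portion is kept in the result list.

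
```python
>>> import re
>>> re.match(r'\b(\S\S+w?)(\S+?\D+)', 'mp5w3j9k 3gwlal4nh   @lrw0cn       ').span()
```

This matches a word boundary (`\b`, zero-width); then a non-whitespace character, then one or more of a non-whitespace character, then optionally the literal 'w' (captured); then one or more of a non-whitespace character (lazy), then one or more of a non-digit (captured).
With `match`, the pattern is implicitly anchored at the beginning.
The match spans [0:9] → 'mp5w3j9k '.
Captured: group 1 = 'mp5w3j9', group 2 = 'k '.

(0, 9)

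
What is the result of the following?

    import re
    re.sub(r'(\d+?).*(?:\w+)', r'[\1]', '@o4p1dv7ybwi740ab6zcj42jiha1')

'@o[4]'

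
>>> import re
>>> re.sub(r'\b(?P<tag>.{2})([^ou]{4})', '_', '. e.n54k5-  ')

'. _5-  '

Pattern: a word boundary (`\b`, zero-width); then exactly 2 of any character (captured as 'tag'); then exactly 4 of any character except [ou] (captured).
Matches: at [2:8] → 'e.n54k'.
Every occurrence is swapped for '_'.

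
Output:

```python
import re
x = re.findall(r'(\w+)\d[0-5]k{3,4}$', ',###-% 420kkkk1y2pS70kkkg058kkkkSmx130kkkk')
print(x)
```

['420kkkk1y2pS70kkkg058kkkkSmx1']

This matches one or more of a word character (captured); then a digit, then a character in [0-5], then 3 to 4 of a literal 'k'; then anchored at the end.
Matches: at [7:42] match '420kkkk1y2pS70kkkg058kkkkSmx130kkkk', group 1 = '420kkkk1y2pS70kkkg058kkkkSmx1'.
Because there's exactly one group, `findall` drops the full match and keeps group 1 from the one hit.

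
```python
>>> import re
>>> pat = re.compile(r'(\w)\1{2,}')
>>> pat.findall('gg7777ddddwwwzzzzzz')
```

['7', 'd', 'w', 'z']

A backreference is literal: `\1` must see the identical characters the first group matched.
Matches: at [2:6] match '7777', group 1 = '7'; at [6:10] match 'dddd', group 1 = 'd'; at [10:13] match 'www', group 1 = 'w'; at [13:19] match 'zzzzzz', group 1 = 'z'.
One capturing group, so `findall` returns just the captured substring from each match — 4 in all.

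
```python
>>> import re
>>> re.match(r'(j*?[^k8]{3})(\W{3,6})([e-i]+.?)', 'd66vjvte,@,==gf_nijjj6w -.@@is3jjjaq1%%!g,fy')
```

None

This matches zero or more of the literal 'j' (lazy), then exactly 3 of any character except [k8] (captured); then 3 to 6 of a non-word character (captured); then one or more of a character in [e-i], then optionally any character (captured).
`re.match` won't scan ahead — the pattern has to work from the very first character.
Here position 0 doesn't satisfy it, so the call returns None.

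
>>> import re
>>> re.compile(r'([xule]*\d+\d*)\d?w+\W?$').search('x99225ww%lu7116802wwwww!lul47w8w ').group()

'8w '

The pattern matches zero or more of one of [xule], then one or more of a digit, then zero or more of a digit (captured); then optionally a digit; then one or more of a literal 'w', then optionally a non-word character; then anchored at the end.
Unlike `match`, `search` isn't anchored — it looks for the pattern anywhere in the string.
The match spans [30:33] → '8w '.
Captured: group 1 = '8'.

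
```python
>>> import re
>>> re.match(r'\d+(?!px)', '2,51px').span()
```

(0, 1)

The negative lookahead/lookbehind blocks any match where the forbidden context is present.
`re.match` only tries the pattern at the start of the string.
The match spans [0:1] → '2'.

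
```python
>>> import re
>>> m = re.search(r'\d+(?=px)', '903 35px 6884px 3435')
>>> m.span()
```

(4, 6)

The lookaround is zero-width — it requires the adjacent text to match without consuming it, so the asserted text isn't part of the match.
The match spans [4:6] → '35'.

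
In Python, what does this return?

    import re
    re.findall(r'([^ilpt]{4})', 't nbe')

The pattern matches exactly 4 of any character except [ilpt] (captured).
Matches: at [1:5] match ' nbe', group 1 = ' nbe'.
One capturing group, so `findall` returns just the captured substring from the one match — 1 in all.

[' nbe']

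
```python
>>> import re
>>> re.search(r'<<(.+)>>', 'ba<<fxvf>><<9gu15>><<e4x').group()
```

'<<fxvf>><<9gu15>>'

The match spans [2:19] → '<<fxvf>><<9gu15>>'.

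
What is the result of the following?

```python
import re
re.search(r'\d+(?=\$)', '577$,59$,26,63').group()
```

'577'

The positive lookaround only admits positions where the adjacent text matches; those characters stay outside the span.
The match spans [0:3] → '577'.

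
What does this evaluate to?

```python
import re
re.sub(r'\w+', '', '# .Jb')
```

The pattern matches one or more of a word character.
Matches: at [3:5] → 'Jb'.
Each match is replaced by ''.

'# .'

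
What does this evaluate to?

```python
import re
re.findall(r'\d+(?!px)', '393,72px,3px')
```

['393', '7']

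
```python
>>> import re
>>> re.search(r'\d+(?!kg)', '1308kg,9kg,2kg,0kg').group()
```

The negative lookaround is zero-width — it rules out positions where the adjacent text would match, without consuming anything.
The match spans [0:3] → '130'.

'130'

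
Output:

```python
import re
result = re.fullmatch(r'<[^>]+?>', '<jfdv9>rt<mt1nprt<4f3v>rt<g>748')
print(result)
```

None

For `fullmatch`, every character of the input must be accounted for by the pattern.
Here the pattern can't cover the whole string, so the call returns None.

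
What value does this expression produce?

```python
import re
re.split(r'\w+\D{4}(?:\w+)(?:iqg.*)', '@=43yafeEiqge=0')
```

['@=', '']

Pattern: one or more of a word character, then exactly 4 of a non-digit; then one or more of a word character (non-capturing group); then the literal 'iqg', then zero or more of any character (non-capturing group).
Matches to split on: at [2:15] → '43yafeEiqge=0'.
The string is cut at each match, leaving 2 pieces.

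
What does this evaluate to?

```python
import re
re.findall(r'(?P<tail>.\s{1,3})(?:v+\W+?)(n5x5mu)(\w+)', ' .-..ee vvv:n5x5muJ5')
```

[('e ', 'n5x5mu', 'J5')]

The pattern matches any character, then 1 to 3 of whitespace (captured as 'tail'); then one or more of a literal 'v', then one or more of a non-word character (lazy) (non-capturing group); then the literal 'n5x', then the literal '5', then the literal 'mu' (captured); then one or more of a word character (captured).
Scanning left to right: at [6:20] match 'e vvv:n5x5muJ5', groups = ('e ', 'n5x5mu', 'J5').
With 3 capturing groups, `findall` returns a 3-tuple per match.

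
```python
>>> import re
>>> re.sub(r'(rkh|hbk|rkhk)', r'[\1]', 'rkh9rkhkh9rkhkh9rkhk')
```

'[rkh]9[rkh]kh9[rkh]kh9[rkh]k'

`|` is ordered: at each position the engine commits to the first alternative that works.
Matches: at [0:3] → 'rkh'; at [4:7] → 'rkh'; at [10:13] → 'rkh'; at [16:19] → 'rkh'.
Each match is replaced using the text its own group 1 captured.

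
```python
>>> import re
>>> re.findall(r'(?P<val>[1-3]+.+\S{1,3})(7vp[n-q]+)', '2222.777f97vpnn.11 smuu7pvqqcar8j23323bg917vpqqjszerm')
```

[('2222.777f97vpnn.11 smuu7pvqqcar8j23323bg91', '7vpqq')]

The pattern matches one or more of a character in [1-3], then one or more of any character, then 1 to 3 of a non-whitespace character (captured as 'val'); then the literal '7vp', then one or more of a character in [n-q] (captured).
Scanning left to right: at [0:47] match '2222.777f97vpnn.11 smuu7pvqqcar8j23323bg917vpqq', groups = ('2222.777f97vpnn.11 smuu7pvqqcar8j23323bg91', '7vpqq').
With 2 capturing groups, `findall` returns a 2-tuple per match.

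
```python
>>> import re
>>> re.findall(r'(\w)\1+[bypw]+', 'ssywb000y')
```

['s', '0']

`\1` is not a pattern — it's the concrete string captured by group 1, re-applied verbatim.
One capturing group, so `findall` returns just the captured substring from each match — 2 in all.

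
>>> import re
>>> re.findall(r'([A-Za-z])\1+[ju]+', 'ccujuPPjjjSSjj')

['c', 'P', 'S']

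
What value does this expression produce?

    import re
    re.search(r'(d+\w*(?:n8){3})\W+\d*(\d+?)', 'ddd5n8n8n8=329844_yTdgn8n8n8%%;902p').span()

(0, 17)

Pattern: one or more of a literal 'd', then zero or more of a word character, then the literal 'n8' repeated 3 times (captured); then one or more of a non-word character, then zero or more of a digit; then one or more of a digit (lazy) (captured).
`search` walks the string left to right and returns the first match it finds.
The match spans [0:17] → 'ddd5n8n8n8=329844'.
Captured: group 1 = 'ddd5n8n8n8', group 2 = '4'.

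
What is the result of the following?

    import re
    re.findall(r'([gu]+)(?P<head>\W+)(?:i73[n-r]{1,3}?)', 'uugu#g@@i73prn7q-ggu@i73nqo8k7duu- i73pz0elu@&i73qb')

The pattern matches one or more of one of [gu] (captured); then one or more of a non-word character (captured as 'head'); then the literal 'i73', then 1 to 3 of a character in [n-r] (lazy) (non-capturing group).
Matches: at [5:12] match 'g@@i73p', groups = ('g', '@@'); at [17:25] match 'ggu@i73n', groups = ('ggu', '@'); at [31:39] match 'uu- i73p', groups = ('uu', '- '); at [43:50] match 'u@&i73q', groups = ('u', '@&').
`findall` packs the 2 group values into a tuple for every match.

[('g', '@@'), ('ggu', '@'), ('uu', '- '), ('u', '@&')]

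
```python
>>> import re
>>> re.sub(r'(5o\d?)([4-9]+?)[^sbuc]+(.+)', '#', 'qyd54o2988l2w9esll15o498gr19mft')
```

'qyd54o2988l2w9esll1#'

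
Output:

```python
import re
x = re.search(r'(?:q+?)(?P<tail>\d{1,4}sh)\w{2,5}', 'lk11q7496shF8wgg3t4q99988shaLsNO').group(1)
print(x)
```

7496sh

The match spans [4:16] → 'q7496shF8wgg'.
Captured: group 1 = '7496sh'.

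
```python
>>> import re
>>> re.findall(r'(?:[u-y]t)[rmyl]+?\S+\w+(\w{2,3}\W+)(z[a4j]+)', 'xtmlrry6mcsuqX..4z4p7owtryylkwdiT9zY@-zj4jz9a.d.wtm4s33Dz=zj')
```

[('Dz=', 'zj')]

Pattern: a character in [u-y], then a literal 't' (non-capturing group); then one or more of one of [rmyl] (lazy); then one or more of a non-whitespace character; then one or more of a word character; then 2 to 3 of a word character, then one or more of a non-word character (captured); then a literal 'z', then one or more of one of [a4j] (captured).
Scanning left to right: at [0:60] match 'xtmlrry6mcsuqX..4z4p7owtryylkwdiT9zY@-zj4jz9a.d.wtm4s33Dz=zj', groups = ('Dz=', 'zj').
Multiple groups make `findall` return tuples — one 2-tuple for the one match.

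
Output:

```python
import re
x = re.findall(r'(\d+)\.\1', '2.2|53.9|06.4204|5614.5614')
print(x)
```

['2', '5614']

The backreference `\1` re-matches whatever the first group consumed, character for character.
Matches: at [0:3] match '2.2', group 1 = '2'; at [17:26] match '5614.5614', group 1 = '5614'.
`findall` collects group 1 from each match (2 total).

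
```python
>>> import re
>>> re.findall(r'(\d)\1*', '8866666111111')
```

['8', '6', '1']

A backreference is literal: `\1` must see the identical characters the first group matched.
Scanning left to right: at [0:2] match '88', group 1 = '8'; at [2:7] match '66666', group 1 = '6'; at [7:13] match '111111', group 1 = '1'.
`findall` collects group 1 from each match (3 total).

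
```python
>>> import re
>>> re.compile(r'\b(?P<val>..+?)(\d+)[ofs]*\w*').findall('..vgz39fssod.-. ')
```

[('vgz', '39')]

A `+?`/`*?`/`{m,n}?` starts at its minimum and grows only as far as needed for what follows to match.
Multiple groups make `findall` return tuples — one 2-tuple for the one match.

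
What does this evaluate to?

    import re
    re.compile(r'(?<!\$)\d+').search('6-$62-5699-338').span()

(0, 1)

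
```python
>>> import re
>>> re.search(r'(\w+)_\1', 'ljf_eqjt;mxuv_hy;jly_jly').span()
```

The backreference `\1` re-matches whatever the first group consumed, character for character.
`re.search` tries every starting position until one works.
The match spans [17:24] → 'jly_jly'.
Captured: group 1 = 'jly'.

(17, 24)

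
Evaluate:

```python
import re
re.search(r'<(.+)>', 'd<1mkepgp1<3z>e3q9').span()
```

(1, 14)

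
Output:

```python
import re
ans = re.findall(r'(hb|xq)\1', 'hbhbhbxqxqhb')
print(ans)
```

`\1` has to match the exact text group 1 already captured.
Scanning left to right: at [0:4] match 'hbhb', group 1 = 'hb'; at [6:10] match 'xqxq', group 1 = 'xq'.
With a single group, `findall` returns only what that group captured — 2 items.

['hb', 'xq']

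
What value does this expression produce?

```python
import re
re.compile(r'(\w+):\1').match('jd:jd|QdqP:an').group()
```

`\1` is not a pattern — it's the concrete string captured by group 1, re-applied verbatim.
`re.match` only tries the pattern at the start of the string.
The match spans [0:5] → 'jd:jd'.
Captured: group 1 = 'jd'.

'jd:jd'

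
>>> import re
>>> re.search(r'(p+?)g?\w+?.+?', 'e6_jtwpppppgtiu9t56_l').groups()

('p',)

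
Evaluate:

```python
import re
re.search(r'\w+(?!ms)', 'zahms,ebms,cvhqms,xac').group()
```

'zahms'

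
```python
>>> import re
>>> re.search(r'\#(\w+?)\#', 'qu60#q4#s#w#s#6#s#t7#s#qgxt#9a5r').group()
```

The match spans [4:8] → '#q4#'.

'#q4#'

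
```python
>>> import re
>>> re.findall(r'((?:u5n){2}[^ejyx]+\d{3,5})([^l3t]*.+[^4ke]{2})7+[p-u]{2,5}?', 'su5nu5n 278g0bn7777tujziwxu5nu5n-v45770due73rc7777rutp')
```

[('u5nu5n 278g0bn7777', 'tujziwxu5nu5n-v45770due73rc777')]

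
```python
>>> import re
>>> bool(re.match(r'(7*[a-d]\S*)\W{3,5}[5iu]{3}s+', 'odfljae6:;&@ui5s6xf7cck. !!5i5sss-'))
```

Pattern: zero or more of the literal '7', then a character in [a-d], then zero or more of a non-whitespace character (captured); then 3 to 5 of a non-word character, then exactly 3 of one of [5iu], then one or more of a literal 's'.
`match` is anchored at position 0; if the pattern doesn't fit there, it returns None.
Here position 0 doesn't satisfy it, so the call returns None, and `bool(None)` is False.

False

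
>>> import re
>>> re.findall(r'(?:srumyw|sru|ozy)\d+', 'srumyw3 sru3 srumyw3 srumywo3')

['srumyw3', 'sru3', 'srumyw3']

Scanning left to right: at [0:7] → 'srumyw3'; at [8:12] → 'sru3'; at [13:20] → 'srumyw3'.
No capturing groups, so `findall` returns the 3 full match strings.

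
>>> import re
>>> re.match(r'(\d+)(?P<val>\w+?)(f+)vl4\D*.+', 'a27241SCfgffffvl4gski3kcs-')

With `match`, the pattern is implicitly anchored at the beginning.
Here the string doesn't start with a match, so the call returns None.

None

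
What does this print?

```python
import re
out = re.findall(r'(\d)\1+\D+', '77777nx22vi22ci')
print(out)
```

['7', '2', '2']

After group 1 captures some text, `\1` only succeeds where that same text appears again.
Scanning left to right: at [0:7] match '77777nx', group 1 = '7'; at [7:11] match '22vi', group 1 = '2'; at [11:15] match '22ci', group 1 = '2'.
Because there's exactly one group, `findall` drops the full match and keeps group 1 from each hit.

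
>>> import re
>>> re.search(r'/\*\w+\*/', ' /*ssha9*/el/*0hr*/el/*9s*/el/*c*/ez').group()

`re.search` tries every starting position until one works.
The match spans [1:10] → '/*ssha9*/'.

'/*ssha9*/'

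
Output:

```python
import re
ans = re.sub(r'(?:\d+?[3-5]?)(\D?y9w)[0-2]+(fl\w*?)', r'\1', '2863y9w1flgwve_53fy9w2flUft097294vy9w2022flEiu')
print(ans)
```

y9wgwve_fy9wUftvy9wEiu

The `?` after the quantifier makes it lazy — it takes as little as possible before letting the rest of the pattern try.
Each match is replaced using the text its own group 1 captured.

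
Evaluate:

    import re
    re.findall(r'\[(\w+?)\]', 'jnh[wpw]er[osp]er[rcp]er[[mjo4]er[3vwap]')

Scanning left to right: at [3:8] match '[wpw]', group 1 = 'wpw'; at [10:15] match '[osp]', group 1 = 'osp'; at [17:22] match '[rcp]', group 1 = 'rcp'; at [25:31] match '[mjo4]', group 1 = 'mjo4'; at [33:40] match '[3vwap]', group 1 = '3vwap'.
With a single group, `findall` returns only what that group captured — 5 items.

['wpw', 'osp', 'rcp', 'mjo4', '3vwap']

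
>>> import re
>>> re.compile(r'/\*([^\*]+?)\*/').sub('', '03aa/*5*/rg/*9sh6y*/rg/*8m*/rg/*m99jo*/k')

'03aargrgrgk'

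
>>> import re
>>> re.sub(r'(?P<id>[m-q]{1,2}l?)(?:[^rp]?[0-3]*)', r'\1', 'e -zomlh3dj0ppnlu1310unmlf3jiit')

The pattern matches 1 to 2 of a character in [m-q], then optionally the literal 'l' (captured as 'id'); then optionally any character except [rp], then zero or more of a character in [0-3] (non-capturing group).
Matches: at [4:9] → 'omlh3'; at [12:15] → 'ppn'; at [22:27] → 'nmlf3'.
The replacement refers to a captured group, so each match is rewritten using its own captured text.

'e -zomldj0pplu1310unmljiit'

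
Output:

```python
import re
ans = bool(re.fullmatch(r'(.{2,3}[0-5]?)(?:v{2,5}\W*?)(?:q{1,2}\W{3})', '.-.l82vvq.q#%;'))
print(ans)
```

Pattern: 2 to 3 of any character, then optionally a character in [0-5] (captured); then 2 to 5 of the literal 'v', then zero or more of a non-word character (lazy) (non-capturing group); then 1 to 2 of a literal 'q', then exactly 3 of a non-word character (non-capturing group).
`re.fullmatch` requires the pattern to consume the entire string.
Here the string isn't matched end-to-end, so the call returns None, and `bool(None)` is False.

False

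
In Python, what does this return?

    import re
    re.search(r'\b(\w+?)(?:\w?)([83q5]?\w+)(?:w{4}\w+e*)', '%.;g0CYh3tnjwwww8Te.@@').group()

This matches a word boundary (`\b`, zero-width); then one or more of a word character (lazy) (captured); then optionally a word character (non-capturing group); then optionally one of [83q5], then one or more of a word character (captured); then exactly 4 of a literal 'w', then one or more of a word character, then zero or more of a literal 'e' (non-capturing group).
The match spans [3:19] → 'g0CYh3tnjwwww8Te'.

'g0CYh3tnjwwww8Te'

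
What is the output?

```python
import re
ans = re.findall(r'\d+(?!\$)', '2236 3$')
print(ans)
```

['2236']

Because the assertion is negative and zero-width, positions next to the forbidden text are skipped.
Matches: at [0:4] → '2236'.
Since nothing is captured, `findall` lists the 1 matched substring directly.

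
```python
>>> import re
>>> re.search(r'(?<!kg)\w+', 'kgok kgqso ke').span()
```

(0, 4)

`(?!…)`/`(?<!…)` only lets a position through if the neighbouring text does NOT match; no characters are consumed.
The match spans [0:4] → 'kgok'.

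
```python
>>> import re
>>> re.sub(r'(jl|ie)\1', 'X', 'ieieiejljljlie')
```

'XieXjlie'

`\1` is not a pattern — it's the concrete string captured by group 1, re-applied verbatim.
`sub` substitutes 'X' at each match site.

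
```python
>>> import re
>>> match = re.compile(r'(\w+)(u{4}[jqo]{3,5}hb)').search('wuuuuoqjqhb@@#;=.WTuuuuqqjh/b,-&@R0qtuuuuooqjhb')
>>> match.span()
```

(0, 11)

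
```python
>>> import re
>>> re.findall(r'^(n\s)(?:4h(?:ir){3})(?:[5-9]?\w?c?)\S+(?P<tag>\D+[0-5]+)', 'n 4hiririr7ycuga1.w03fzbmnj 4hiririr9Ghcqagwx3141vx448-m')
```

[('n ', ' 4')]

2 groups means the one result is a tuple of 2 captured strings — 1 here.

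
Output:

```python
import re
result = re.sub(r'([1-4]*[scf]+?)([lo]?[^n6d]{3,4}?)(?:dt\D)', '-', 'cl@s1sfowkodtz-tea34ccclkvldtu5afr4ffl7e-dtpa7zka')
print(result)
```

cl@s--tea-5afr-a7zka

This matches zero or more of a character in [1-4], then one or more of one of [scf] (lazy) (captured); then optionally one of [lo], then 3 to 4 of any character except [n6d] (lazy) (captured); then the literal 'dt', then a non-digit (non-capturing group).
Matches: at [4:14] → '1sfowkodtz'; at [18:30] → '34ccclkvldtu'; at [34:44] → '4ffl7e-dtp'.
Every occurrence is swapped for '-'.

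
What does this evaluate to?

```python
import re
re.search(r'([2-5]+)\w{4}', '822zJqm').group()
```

'22zJqm'

The pattern matches one or more of a character in [2-5] (captured); then exactly 4 of a word character.
`re.search` tries every starting position until one works.
The match spans [1:7] → '22zJqm'.
Captured: group 1 = '22'.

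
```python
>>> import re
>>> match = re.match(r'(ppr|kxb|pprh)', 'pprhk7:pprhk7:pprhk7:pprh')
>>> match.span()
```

`re.match` only tries the pattern at the start of the string.
The match spans [0:3] → 'ppr'.

(0, 3)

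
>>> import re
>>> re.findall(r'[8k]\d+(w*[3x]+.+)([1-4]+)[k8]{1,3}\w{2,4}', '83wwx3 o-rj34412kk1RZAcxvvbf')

The pattern matches one of [8k], then one or more of a digit; then zero or more of the literal 'w', then one or more of one of [3x], then one or more of any character (captured); then one or more of a character in [1-4] (captured); then 1 to 3 of one of [k8], then 2 to 4 of a word character.
Scanning left to right: at [0:22] match '83wwx3 o-rj34412kk1RZA', groups = ('wwx3 o-rj3441', '2').
Multiple groups make `findall` return tuples — one 2-tuple for the one match.

[('wwx3 o-rj3441', '2')]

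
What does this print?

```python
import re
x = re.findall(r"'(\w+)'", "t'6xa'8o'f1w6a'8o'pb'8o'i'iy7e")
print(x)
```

['6xa', 'f1w6a', 'pb', 'i']

Walking the string: at [1:6] match "'6xa'", group 1 = '6xa'; at [8:15] match "'f1w6a'", group 1 = 'f1w6a'; at [17:21] match "'pb'", group 1 = 'pb'; at [23:26] match "'i'", group 1 = 'i'.
One capturing group, so `findall` returns just the captured substring from each match — 4 in all.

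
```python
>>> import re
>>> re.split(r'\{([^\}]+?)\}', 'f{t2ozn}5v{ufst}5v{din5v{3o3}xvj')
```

['f', 't2ozn', '5v', 'ufst', '5v', 'din5v{3o3', 'xvj']

Matches to split on: at [1:8] → '{t2ozn}'; at [10:16] → '{ufst}'; at [18:29] → '{din5v{3o3}'.
The group in the pattern means `split` returns the separators' captures alongside the pieces.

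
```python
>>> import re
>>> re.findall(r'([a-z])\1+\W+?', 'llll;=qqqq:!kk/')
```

['l', 'q', 'k']

`\1` has to match the exact text group 1 already captured.
Walking the string: at [0:5] match 'llll;', group 1 = 'l'; at [6:11] match 'qqqq:', group 1 = 'q'; at [12:15] match 'kk/', group 1 = 'k'.
Because there's exactly one group, `findall` drops the full match and keeps group 1 from each hit.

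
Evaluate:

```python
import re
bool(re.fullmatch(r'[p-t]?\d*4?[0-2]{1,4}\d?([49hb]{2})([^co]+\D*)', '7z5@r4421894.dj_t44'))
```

`fullmatch` succeeds only if the pattern covers the string from start to end.
Here the pattern can't cover the whole string, so the call returns None, and `bool(None)` is False.

False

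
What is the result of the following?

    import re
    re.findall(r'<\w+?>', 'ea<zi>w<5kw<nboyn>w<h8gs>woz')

['<zi>', '<nboyn>', '<h8gs>']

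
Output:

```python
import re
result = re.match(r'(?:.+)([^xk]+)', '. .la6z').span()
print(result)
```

(0, 7)

`re.match` won't scan ahead — the pattern has to work from the very first character.
The match spans [0:7] → '. .la6z'.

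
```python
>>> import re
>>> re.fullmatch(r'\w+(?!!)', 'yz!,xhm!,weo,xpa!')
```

The negative lookahead/lookbehind blocks any match where the forbidden context is present.
`re.fullmatch` requires the pattern to consume the entire string.
Here the string isn't matched end-to-end, so the call returns None.

None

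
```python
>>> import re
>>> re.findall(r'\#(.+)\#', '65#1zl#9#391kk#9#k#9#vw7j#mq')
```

['1zl#9#391kk#9#k#9#vw7j']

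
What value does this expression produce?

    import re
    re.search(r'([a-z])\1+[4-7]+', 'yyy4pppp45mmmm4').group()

'yyy4'

`\1` is not a pattern — it's the concrete string captured by group 1, re-applied verbatim.
`re.search` tries every starting position until one works.
The match spans [0:4] → 'yyy4'.
Captured: group 1 = 'y'.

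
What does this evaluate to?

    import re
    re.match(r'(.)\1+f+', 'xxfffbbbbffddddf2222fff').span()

With `match`, the pattern is implicitly anchored at the beginning.
The match spans [0:5] → 'xxfff'.

(0, 5)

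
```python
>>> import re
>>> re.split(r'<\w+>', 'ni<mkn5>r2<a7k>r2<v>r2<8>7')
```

Matches to split on: at [2:8] → '<mkn5>'; at [10:15] → '<a7k>'; at [17:20] → '<v>'; at [22:25] → '<8>'.
Splitting on the pattern gives 5 pieces.

['ni', 'r2', 'r2', 'r2', '7']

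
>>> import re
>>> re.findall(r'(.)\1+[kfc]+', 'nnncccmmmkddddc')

A backreference is literal: `\1` must see the identical characters the first group matched.
Because there's exactly one group, `findall` drops the full match and keeps group 1 from each hit.

['n', 'm', 'd']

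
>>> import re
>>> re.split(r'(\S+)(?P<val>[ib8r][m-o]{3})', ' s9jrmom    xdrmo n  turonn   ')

`re.split` interleaves the captured-group text with the surrounding fragments.

[' ', 's9j', 'rmom', '    xdrmo n  ', 'tu', 'ronn', '   ']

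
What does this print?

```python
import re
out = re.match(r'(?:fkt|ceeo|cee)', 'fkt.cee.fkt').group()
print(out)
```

`match` is anchored at position 0; if the pattern doesn't fit there, it returns None.
The match spans [0:3] → 'fkt'.

fkt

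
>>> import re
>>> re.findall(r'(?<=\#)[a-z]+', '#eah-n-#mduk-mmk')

The lookaround is zero-width — it requires the adjacent text to match without consuming it, so the asserted text isn't part of the match.
Walking the string: at [1:4] → 'eah'; at [8:12] → 'mduk'.
No capturing groups, so `findall` returns the 2 full match strings.

['eah', 'mduk']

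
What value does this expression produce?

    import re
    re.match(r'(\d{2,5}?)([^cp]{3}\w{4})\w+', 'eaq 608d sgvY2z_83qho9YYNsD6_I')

None

`re.match` only tries the pattern at the start of the string.
Here position 0 doesn't satisfy it, so the call returns None.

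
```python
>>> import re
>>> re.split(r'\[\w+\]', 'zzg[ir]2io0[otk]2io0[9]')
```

`split` removes every match and returns the 4 fragments in between.

['zzg', '2io0', '2io0', '']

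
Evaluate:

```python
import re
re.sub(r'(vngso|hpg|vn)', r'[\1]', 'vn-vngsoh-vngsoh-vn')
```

The regex engine tests alternatives in the order written; an earlier branch that matches wins even if a later one would match more.
Matches: at [0:2] → 'vn'; at [3:8] → 'vngso'; at [10:15] → 'vngso'; at [17:19] → 'vn'.
Each match is replaced using the text its own group 1 captured.

'[vn]-[vngso]h-[vngso]h-[vn]'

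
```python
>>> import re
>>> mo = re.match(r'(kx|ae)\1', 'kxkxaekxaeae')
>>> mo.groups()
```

('kx',)

The match spans [0:4] → 'kxkx'.
Captured: group 1 = 'kx'.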